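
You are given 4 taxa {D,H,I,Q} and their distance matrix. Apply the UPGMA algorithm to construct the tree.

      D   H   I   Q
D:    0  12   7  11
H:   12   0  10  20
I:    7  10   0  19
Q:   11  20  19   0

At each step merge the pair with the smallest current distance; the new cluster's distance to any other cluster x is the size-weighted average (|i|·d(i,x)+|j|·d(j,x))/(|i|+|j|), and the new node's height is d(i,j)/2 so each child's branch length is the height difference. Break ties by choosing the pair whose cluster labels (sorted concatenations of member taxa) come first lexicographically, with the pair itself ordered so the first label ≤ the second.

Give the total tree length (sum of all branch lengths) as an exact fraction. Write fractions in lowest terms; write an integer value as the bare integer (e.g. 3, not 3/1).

77/3

1. join D+I (d=7) ⇒ DI; edges |D|=7/2, |I|=7/2
  updated: d(DI,H)=11, d(DI,Q)=15
2. join DI+H (d=11) ⇒ DHI; edges |DI|=2, |H|=11/2
  updated: d(DHI,Q)=50/3
3. join DHI+Q (d=50/3) ⇒ DHIQ; edges |DHI|=17/6, |Q|=25/3
final tree: (((D:7/2,I:7/2):2,H:11/2):17/6,Q:25/3)
total length: 77/3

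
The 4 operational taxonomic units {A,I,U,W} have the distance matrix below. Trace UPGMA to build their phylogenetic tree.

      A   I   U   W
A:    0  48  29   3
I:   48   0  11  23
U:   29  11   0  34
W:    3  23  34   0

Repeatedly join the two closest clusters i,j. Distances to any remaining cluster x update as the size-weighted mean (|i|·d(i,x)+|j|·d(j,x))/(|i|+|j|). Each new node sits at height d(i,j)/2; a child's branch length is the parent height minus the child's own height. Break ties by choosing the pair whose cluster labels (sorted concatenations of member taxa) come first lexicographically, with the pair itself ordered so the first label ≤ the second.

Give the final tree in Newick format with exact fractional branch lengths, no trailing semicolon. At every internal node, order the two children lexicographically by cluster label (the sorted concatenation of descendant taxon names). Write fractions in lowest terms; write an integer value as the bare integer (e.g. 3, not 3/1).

((A:3/2,W:3/2):61/4,(I:11/2,U:11/2):45/4)

step 1: merge (A,W) at d=3; branch lengths A→3/2, W→3/2; new cluster AW
  updated: d(AW,I)=71/2, d(AW,U)=63/2
step 2: merge (I,U) at d=11; branch lengths I→11/2, U→11/2; new cluster IU
  updated: d(AW,IU)=67/2
step 3: merge (AW,IU) at d=67/2; branch lengths AW→61/4, IU→45/4; new cluster AIUW
final tree: ((A:3/2,W:3/2):61/4,(I:11/2,U:11/2):45/4)
total length: 81/2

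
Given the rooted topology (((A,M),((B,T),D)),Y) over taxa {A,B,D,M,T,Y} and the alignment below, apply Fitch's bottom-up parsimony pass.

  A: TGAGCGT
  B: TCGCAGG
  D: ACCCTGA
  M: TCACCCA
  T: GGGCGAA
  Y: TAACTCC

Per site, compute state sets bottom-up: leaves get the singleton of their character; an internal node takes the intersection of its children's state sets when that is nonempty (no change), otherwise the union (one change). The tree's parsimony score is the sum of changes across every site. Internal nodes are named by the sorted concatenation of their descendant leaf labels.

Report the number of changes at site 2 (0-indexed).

2

AM@0: {T} ∩ {T} = {T} (intersection, +0)
BT@0: {T} ∪ {G} = {G,T} (union, +1)
BDT@0: {G,T} ∪ {A} = {A,G,T} (union, +1)
ABDMT@0: {T} ∩ {A,G,T} = {T} (intersection, +0)
ABDMTY@0: {T} ∩ {T} = {T} (intersection, +0)
AM@1: {G} ∪ {C} = {C,G} (union, +1)
BT@1: {C} ∪ {G} = {C,G} (union, +1)
BDT@1: {C,G} ∩ {C} = {C} (intersection, +0)
ABDMT@1: {C,G} ∩ {C} = {C} (intersection, +0)
ABDMTY@1: {C} ∪ {A} = {A,C} (union, +1)
AM@2: {A} ∩ {A} = {A} (intersection, +0)
BT@2: {G} ∩ {G} = {G} (intersection, +0)
BDT@2: {G} ∪ {C} = {C,G} (union, +1)
ABDMT@2: {A} ∪ {C,G} = {A,C,G} (union, +1)
ABDMTY@2: {A,C,G} ∩ {A} = {A} (intersection, +0)
AM@3: {G} ∪ {C} = {C,G} (union, +1)
BT@3: {C} ∩ {C} = {C} (intersection, +0)
BDT@3: {C} ∩ {C} = {C} (intersection, +0)
ABDMT@3: {C,G} ∩ {C} = {C} (intersection, +0)
ABDMTY@3: {C} ∩ {C} = {C} (intersection, +0)
AM@4: {C} ∩ {C} = {C} (intersection, +0)
BT@4: {A} ∪ {G} = {A,G} (union, +1)
BDT@4: {A,G} ∪ {T} = {A,G,T} (union, +1)
ABDMT@4: {C} ∪ {A,G,T} = {A,C,G,T} (union, +1)
ABDMTY@4: {A,C,G,T} ∩ {T} = {T} (intersection, +0)
AM@5: {G} ∪ {C} = {C,G} (union, +1)
BT@5: {G} ∪ {A} = {A,G} (union, +1)
BDT@5: {A,G} ∩ {G} = {G} (intersection, +0)
ABDMT@5: {C,G} ∩ {G} = {G} (intersection, +0)
ABDMTY@5: {G} ∪ {C} = {C,G} (union, +1)
AM@6: {T} ∪ {A} = {A,T} (union, +1)
BT@6: {G} ∪ {A} = {A,G} (union, +1)
BDT@6: {A,G} ∩ {A} = {A} (intersection, +0)
ABDMT@6: {A,T} ∩ {A} = {A} (intersection, +0)
ABDMTY@6: {A} ∪ {C} = {A,C} (union, +1)
per-site changes: [2, 3, 2, 1, 3, 3, 3]; total = 17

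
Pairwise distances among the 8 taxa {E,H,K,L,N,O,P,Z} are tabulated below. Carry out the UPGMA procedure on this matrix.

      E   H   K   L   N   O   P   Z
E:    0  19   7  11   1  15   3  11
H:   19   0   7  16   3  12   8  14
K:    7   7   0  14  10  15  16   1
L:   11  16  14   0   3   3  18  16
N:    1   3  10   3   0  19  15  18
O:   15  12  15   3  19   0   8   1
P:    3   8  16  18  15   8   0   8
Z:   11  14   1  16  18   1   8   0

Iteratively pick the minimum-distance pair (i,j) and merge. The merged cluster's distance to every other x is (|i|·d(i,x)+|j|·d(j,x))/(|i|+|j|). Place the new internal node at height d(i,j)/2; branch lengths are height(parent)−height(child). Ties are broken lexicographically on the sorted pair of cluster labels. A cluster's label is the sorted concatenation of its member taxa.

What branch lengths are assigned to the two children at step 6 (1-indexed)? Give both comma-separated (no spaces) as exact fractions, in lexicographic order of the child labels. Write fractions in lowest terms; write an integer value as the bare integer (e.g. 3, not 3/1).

11/16,83/16

step 1: merge (E,N) at d=1; branch lengths E→1/2, N→1/2; new cluster EN
  updated: d(EN,H)=11, d(EN,K)=17/2, d(EN,L)=7, d(EN,O)=17, d(EN,P)=9, d(EN,Z)=29/2
step 2: merge (K,Z) at d=1; branch lengths K→1/2, Z→1/2; new cluster KZ
  updated: d(EN,KZ)=23/2, d(H,KZ)=21/2, d(KZ,L)=15, d(KZ,O)=8, d(KZ,P)=12
step 3: merge (L,O) at d=3; branch lengths L→3/2, O→3/2; new cluster LO
  updated: d(EN,LO)=12, d(H,LO)=14, d(KZ,LO)=23/2, d(LO,P)=13
step 4: merge (H,P) at d=8; branch lengths H→4, P→4; new cluster HP
  updated: d(EN,HP)=10, d(HP,KZ)=45/4, d(HP,LO)=27/2
step 5: merge (EN,HP) at d=10; branch lengths EN→9/2, HP→1; new cluster EHNP
  updated: d(EHNP,KZ)=91/8, d(EHNP,LO)=51/4
step 6: merge (EHNP,KZ) at d=91/8; branch lengths EHNP→11/16, KZ→83/16; new cluster EHKNPZ
  updated: d(EHKNPZ,LO)=37/3
step 7: merge (EHKNPZ,LO) at d=37/3; branch lengths EHKNPZ→23/48, LO→14/3; new cluster EHKLNOPZ
final tree: ((((E:1/2,N:1/2):9/2,(H:4,P:4):1):11/16,(K:1/2,Z:1/2):83/16):23/48,(L:3/2,O:3/2):14/3)
total length: 1417/48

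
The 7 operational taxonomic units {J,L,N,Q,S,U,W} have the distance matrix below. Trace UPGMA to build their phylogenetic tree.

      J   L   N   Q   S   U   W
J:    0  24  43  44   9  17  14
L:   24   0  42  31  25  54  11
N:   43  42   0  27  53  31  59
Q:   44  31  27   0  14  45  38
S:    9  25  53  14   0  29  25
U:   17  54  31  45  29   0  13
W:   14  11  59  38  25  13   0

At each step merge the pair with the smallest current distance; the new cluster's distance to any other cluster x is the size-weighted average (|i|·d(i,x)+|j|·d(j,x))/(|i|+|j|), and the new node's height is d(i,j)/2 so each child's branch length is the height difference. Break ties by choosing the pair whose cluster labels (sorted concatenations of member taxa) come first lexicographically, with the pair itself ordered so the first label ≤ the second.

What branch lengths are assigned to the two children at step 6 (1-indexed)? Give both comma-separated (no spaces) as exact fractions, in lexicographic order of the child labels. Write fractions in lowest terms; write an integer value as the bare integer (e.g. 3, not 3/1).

47/8,13/2

step 1: merge (J,S) at d=9; branch lengths J→9/2, S→9/2; new cluster JS
  updated: d(JS,L)=49/2, d(JS,N)=48, d(JS,Q)=29, d(JS,U)=23, d(JS,W)=39/2
step 2: merge (L,W) at d=11; branch lengths L→11/2, W→11/2; new cluster LW
  updated: d(JS,LW)=22, d(LW,N)=101/2, d(LW,Q)=69/2, d(LW,U)=67/2
step 3: merge (JS,LW) at d=22; branch lengths JS→13/2, LW→11/2; new cluster JLSW
  updated: d(JLSW,N)=197/4, d(JLSW,Q)=127/4, d(JLSW,U)=113/4
step 4: merge (N,Q) at d=27; branch lengths N→27/2, Q→27/2; new cluster NQ
  updated: d(JLSW,NQ)=81/2, d(NQ,U)=38
step 5: merge (JLSW,U) at d=113/4; branch lengths JLSW→25/8, U→113/8; new cluster JLSUW
  updated: d(JLSUW,NQ)=40
step 6: merge (JLSUW,NQ) at d=40; branch lengths JLSUW→47/8, NQ→13/2; new cluster JLNQSUW
final tree: ((((J:9/2,S:9/2):13/2,(L:11/2,W:11/2):11/2):25/8,U:113/8):47/8,(N:27/2,Q:27/2):13/2)
total length: 709/8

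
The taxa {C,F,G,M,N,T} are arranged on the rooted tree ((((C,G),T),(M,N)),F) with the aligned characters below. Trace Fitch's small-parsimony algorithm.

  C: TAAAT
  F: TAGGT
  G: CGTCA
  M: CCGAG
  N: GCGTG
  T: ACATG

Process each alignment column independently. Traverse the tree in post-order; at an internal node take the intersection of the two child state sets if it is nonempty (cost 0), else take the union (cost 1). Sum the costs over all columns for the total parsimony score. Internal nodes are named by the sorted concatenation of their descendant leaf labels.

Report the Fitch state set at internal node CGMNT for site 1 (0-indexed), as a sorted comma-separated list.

C

[col 0] CG: children C:{T}, G:{C} ∪→ {C,T}; cost 1
[col 0] CGT: children CG:{C,T}, T:{A} ∪→ {A,C,T}; cost 1
[col 0] MN: children M:{C}, N:{G} ∪→ {C,G}; cost 1
[col 0] CGMNT: children CGT:{A,C,T}, MN:{C,G} ∩→ {C}; cost 0
[col 0] CFGMNT: children CGMNT:{C}, F:{T} ∪→ {C,T}; cost 1
[col 1] CG: children C:{A}, G:{G} ∪→ {A,G}; cost 1
[col 1] CGT: children CG:{A,G}, T:{C} ∪→ {A,C,G}; cost 1
[col 1] MN: children M:{C}, N:{C} ∩→ {C}; cost 0
[col 1] CGMNT: children CGT:{A,C,G}, MN:{C} ∩→ {C}; cost 0
[col 1] CFGMNT: children CGMNT:{C}, F:{A} ∪→ {A,C}; cost 1
[col 2] CG: children C:{A}, G:{T} ∪→ {A,T}; cost 1
[col 2] CGT: children CG:{A,T}, T:{A} ∩→ {A}; cost 0
[col 2] MN: children M:{G}, N:{G} ∩→ {G}; cost 0
[col 2] CGMNT: children CGT:{A}, MN:{G} ∪→ {A,G}; cost 1
[col 2] CFGMNT: children CGMNT:{A,G}, F:{G} ∩→ {G}; cost 0
[col 3] CG: children C:{A}, G:{C} ∪→ {A,C}; cost 1
[col 3] CGT: children CG:{A,C}, T:{T} ∪→ {A,C,T}; cost 1
[col 3] MN: children M:{A}, N:{T} ∪→ {A,T}; cost 1
[col 3] CGMNT: children CGT:{A,C,T}, MN:{A,T} ∩→ {A,T}; cost 0
[col 3] CFGMNT: children CGMNT:{A,T}, F:{G} ∪→ {A,G,T}; cost 1
[col 4] CG: children C:{T}, G:{A} ∪→ {A,T}; cost 1
[col 4] CGT: children CG:{A,T}, T:{G} ∪→ {A,G,T}; cost 1
[col 4] MN: children M:{G}, N:{G} ∩→ {G}; cost 0
[col 4] CGMNT: children CGT:{A,G,T}, MN:{G} ∩→ {G}; cost 0
[col 4] CFGMNT: children CGMNT:{G}, F:{T} ∪→ {G,T}; cost 1
per-site changes: [4, 3, 2, 4, 3]; total = 16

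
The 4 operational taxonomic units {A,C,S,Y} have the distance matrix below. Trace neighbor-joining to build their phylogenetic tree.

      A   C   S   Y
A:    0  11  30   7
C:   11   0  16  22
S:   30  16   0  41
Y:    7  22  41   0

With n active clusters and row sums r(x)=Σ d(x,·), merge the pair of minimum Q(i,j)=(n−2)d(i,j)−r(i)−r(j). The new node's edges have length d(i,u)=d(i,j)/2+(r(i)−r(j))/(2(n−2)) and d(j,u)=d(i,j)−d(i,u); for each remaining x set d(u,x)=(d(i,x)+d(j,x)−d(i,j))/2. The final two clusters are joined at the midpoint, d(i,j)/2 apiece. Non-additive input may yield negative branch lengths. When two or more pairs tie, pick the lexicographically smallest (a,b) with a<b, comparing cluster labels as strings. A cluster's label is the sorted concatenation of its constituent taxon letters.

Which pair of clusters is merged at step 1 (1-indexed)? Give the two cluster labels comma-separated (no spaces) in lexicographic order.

step 1: merge (A,Y) at d=7, Q=-104; branch lengths A→-2, Y→9; new cluster AY
  updated: d(AY,C)=13, d(AY,S)=32
step 2: merge (AY,C) at d=13, Q=-61; branch lengths AY→29/2, C→-3/2; new cluster ACY
  updated: d(ACY,S)=35/2
step 3: merge (ACY,S) at d=35/2; branch lengths ACY→35/4, S→35/4; new cluster ACSY
final tree: (((A:-2,Y:9):29/2,C:-3/2):35/4,S:35/4)
total length: 75/2

A,Y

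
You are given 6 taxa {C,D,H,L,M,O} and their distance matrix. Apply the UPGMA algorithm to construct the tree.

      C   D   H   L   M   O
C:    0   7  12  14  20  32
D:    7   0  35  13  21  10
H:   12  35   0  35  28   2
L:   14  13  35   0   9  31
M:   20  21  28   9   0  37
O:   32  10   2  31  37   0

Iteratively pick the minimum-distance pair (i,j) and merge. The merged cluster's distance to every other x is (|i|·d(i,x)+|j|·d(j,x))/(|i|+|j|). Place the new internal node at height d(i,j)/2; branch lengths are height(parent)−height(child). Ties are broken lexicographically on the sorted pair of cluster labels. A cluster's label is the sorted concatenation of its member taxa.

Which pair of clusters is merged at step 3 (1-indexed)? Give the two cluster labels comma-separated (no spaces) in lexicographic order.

step 1: merge (H,O) at d=2; branch lengths H→1, O→1; new cluster HO
  updated: d(C,HO)=22, d(D,HO)=45/2, d(HO,L)=33, d(HO,M)=65/2
step 2: merge (C,D) at d=7; branch lengths C→7/2, D→7/2; new cluster CD
  updated: d(CD,HO)=89/4, d(CD,L)=27/2, d(CD,M)=41/2
step 3: merge (L,M) at d=9; branch lengths L→9/2, M→9/2; new cluster LM
  updated: d(CD,LM)=17, d(HO,LM)=131/4
step 4: merge (CD,LM) at d=17; branch lengths CD→5, LM→4; new cluster CDLM
  updated: d(CDLM,HO)=55/2
step 5: merge (CDLM,HO) at d=55/2; branch lengths CDLM→21/4, HO→51/4; new cluster CDHLMO
final tree: (((C:7/2,D:7/2):5,(L:9/2,M:9/2):4):21/4,(H:1,O:1):51/4)
total length: 45

L,M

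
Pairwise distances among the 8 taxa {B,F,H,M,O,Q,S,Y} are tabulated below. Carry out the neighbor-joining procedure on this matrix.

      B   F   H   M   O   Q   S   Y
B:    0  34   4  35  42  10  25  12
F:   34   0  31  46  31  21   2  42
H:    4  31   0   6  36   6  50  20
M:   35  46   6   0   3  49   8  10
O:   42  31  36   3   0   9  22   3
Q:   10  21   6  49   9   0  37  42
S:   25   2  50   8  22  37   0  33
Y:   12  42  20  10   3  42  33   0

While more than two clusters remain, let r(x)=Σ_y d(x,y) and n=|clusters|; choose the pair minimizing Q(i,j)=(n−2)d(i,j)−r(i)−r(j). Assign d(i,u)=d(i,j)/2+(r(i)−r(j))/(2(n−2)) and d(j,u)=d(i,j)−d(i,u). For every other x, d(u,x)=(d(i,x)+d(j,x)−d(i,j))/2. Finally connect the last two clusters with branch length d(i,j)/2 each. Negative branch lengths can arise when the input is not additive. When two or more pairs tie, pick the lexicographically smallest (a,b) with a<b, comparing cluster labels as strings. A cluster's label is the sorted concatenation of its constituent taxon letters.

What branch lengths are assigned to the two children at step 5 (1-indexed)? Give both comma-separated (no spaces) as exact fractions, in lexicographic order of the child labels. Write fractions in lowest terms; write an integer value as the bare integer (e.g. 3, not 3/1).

3/2,157/16

1. join F+S (d=2, Q=-372) ⇒ FS; edges |F|=7/2, |S|=-3/2
  updated: d(B,FS)=57/2, d(FS,H)=79/2, d(FS,M)=26, d(FS,O)=51/2, d(FS,Q)=28, d(FS,Y)=73/2
2. join M+O (d=3, Q=-465/2) ⇒ MO; edges |M|=51/20, |O|=9/20
  updated: d(B,MO)=37, d(FS,MO)=97/4, d(H,MO)=39/2, d(MO,Q)=55/2, d(MO,Y)=5
3. join MO+Y (d=5, Q=-835/4) ⇒ MOY; edges |MO|=71/32, |Y|=89/32
  updated: d(B,MOY)=22, d(FS,MOY)=223/8, d(H,MOY)=69/4, d(MOY,Q)=129/4
4. join FS+MOY (d=223/8, Q=-1117/8) ⇒ FMOSY; edges |FS|=865/48, |MOY|=473/48
  updated: d(B,FMOSY)=181/16, d(FMOSY,H)=231/16, d(FMOSY,Q)=259/16
5. join B+FMOSY (d=181/16, Q=-357/8) ⇒ BFMOSY; edges |B|=3/2, |FMOSY|=157/16
  updated: d(BFMOSY,H)=57/16, d(BFMOSY,Q)=119/16
6. join BFMOSY+H (d=57/16, Q=-17) ⇒ BFHMOSY; edges |BFMOSY|=5/2, |H|=17/16
  updated: d(BFHMOSY,Q)=79/16
7. join BFHMOSY+Q (d=79/16) ⇒ BFHMOQSY; edges |BFHMOSY|=79/32, |Q|=79/32
final tree: (((B:3/2,((F:7/2,S:-3/2):865/48,((M:51/20,O:9/20):71/32,Y:89/32):473/48):157/16):5/2,H:17/16):79/32,Q:79/32)
total length: 923/16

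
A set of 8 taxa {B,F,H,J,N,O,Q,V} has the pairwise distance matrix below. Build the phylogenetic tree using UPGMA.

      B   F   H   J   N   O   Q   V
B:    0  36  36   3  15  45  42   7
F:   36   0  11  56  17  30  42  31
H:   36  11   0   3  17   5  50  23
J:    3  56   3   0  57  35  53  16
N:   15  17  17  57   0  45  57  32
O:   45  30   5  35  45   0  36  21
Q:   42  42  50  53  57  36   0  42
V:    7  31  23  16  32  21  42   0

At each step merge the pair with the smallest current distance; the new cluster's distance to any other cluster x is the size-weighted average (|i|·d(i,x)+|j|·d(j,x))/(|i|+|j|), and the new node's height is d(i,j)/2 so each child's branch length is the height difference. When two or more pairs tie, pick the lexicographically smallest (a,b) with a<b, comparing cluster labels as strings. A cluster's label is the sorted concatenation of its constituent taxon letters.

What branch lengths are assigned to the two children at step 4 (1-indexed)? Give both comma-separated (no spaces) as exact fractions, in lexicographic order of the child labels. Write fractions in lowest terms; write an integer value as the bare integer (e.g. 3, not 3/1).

iteration 1: select B,J (d=3); attach at lengths (3/2, 3/2); label the merged cluster BJ
  updated: d(BJ,F)=46, d(BJ,H)=39/2, d(BJ,N)=36, d(BJ,O)=40, d(BJ,Q)=95/2, d(BJ,V)=23/2
iteration 2: select H,O (d=5); attach at lengths (5/2, 5/2); label the merged cluster HO
  updated: d(BJ,HO)=119/4, d(F,HO)=41/2, d(HO,N)=31, d(HO,Q)=43, d(HO,V)=22
iteration 3: select BJ,V (d=23/2); attach at lengths (17/4, 23/4); label the merged cluster BJV
  updated: d(BJV,F)=41, d(BJV,HO)=163/6, d(BJV,N)=104/3, d(BJV,Q)=137/3
iteration 4: select F,N (d=17); attach at lengths (17/2, 17/2); label the merged cluster FN
  updated: d(BJV,FN)=227/6, d(FN,HO)=103/4, d(FN,Q)=99/2
iteration 5: select FN,HO (d=103/4); attach at lengths (35/8, 83/8); label the merged cluster FHNO
  updated: d(BJV,FHNO)=65/2, d(FHNO,Q)=185/4
iteration 6: select BJV,FHNO (d=65/2); attach at lengths (21/2, 27/8); label the merged cluster BFHJNOV
  updated: d(BFHJNOV,Q)=46
iteration 7: select BFHJNOV,Q (d=46); attach at lengths (27/4, 23); label the merged cluster BFHJNOQV
final tree: ((((B:3/2,J:3/2):17/4,V:23/4):21/2,((F:17/2,N:17/2):35/8,(H:5/2,O:5/2):83/8):27/8):27/4,Q:23)
total length: 747/8

17/2,17/2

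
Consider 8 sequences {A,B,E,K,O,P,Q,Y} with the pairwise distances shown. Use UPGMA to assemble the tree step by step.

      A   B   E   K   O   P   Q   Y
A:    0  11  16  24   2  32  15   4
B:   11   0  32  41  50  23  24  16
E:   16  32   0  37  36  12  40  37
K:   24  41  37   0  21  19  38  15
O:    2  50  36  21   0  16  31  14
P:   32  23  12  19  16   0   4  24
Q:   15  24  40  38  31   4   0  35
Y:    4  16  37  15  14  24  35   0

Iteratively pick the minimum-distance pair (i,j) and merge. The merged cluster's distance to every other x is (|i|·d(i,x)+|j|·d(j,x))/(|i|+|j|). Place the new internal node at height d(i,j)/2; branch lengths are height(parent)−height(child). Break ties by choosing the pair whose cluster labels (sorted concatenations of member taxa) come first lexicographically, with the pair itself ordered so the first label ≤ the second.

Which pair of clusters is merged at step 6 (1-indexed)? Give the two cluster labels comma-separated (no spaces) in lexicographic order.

AKOY,BPQ

step 1: merge (A,O) at d=2; branch lengths A→1, O→1; new cluster AO
  updated: d(AO,B)=61/2, d(AO,E)=26, d(AO,K)=45/2, d(AO,P)=24, d(AO,Q)=23, d(AO,Y)=9
step 2: merge (P,Q) at d=4; branch lengths P→2, Q→2; new cluster PQ
  updated: d(AO,PQ)=47/2, d(B,PQ)=47/2, d(E,PQ)=26, d(K,PQ)=57/2, d(PQ,Y)=59/2
step 3: merge (AO,Y) at d=9; branch lengths AO→7/2, Y→9/2; new cluster AOY
  updated: d(AOY,B)=77/3, d(AOY,E)=89/3, d(AOY,K)=20, d(AOY,PQ)=51/2
step 4: merge (AOY,K) at d=20; branch lengths AOY→11/2, K→10; new cluster AKOY
  updated: d(AKOY,B)=59/2, d(AKOY,E)=63/2, d(AKOY,PQ)=105/4
step 5: merge (B,PQ) at d=47/2; branch lengths B→47/4, PQ→39/4; new cluster BPQ
  updated: d(AKOY,BPQ)=82/3, d(BPQ,E)=28
step 6: merge (AKOY,BPQ) at d=82/3; branch lengths AKOY→11/3, BPQ→23/12; new cluster ABKOPQY
  updated: d(ABKOPQY,E)=30
step 7: merge (ABKOPQY,E) at d=30; branch lengths ABKOPQY→4/3, E→15; new cluster ABEKOPQY
final tree: (((((A:1,O:1):7/2,Y:9/2):11/2,K:10):11/3,(B:47/4,(P:2,Q:2):39/4):23/12):4/3,E:15)
total length: 875/12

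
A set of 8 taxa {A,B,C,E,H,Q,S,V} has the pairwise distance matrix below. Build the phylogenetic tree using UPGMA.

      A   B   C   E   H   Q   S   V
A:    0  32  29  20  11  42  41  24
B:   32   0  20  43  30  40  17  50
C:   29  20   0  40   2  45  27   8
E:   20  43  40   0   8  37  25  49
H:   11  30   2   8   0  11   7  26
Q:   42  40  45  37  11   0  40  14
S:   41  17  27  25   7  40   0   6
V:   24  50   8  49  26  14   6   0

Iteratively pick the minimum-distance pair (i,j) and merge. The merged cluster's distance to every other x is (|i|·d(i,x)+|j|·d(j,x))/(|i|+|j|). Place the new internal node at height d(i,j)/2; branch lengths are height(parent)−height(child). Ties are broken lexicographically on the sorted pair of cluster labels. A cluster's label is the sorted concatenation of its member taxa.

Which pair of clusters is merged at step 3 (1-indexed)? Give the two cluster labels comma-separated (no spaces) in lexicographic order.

CH,SV

1. join C+H (d=2) ⇒ CH; edges |C|=1, |H|=1
  updated: d(A,CH)=20, d(B,CH)=25, d(CH,E)=24, d(CH,Q)=28, d(CH,S)=17, d(CH,V)=17
2. join S+V (d=6) ⇒ SV; edges |S|=3, |V|=3
  updated: d(A,SV)=65/2, d(B,SV)=67/2, d(CH,SV)=17, d(E,SV)=37, d(Q,SV)=27
3. join CH+SV (d=17) ⇒ CHSV; edges |CH|=15/2, |SV|=11/2
  updated: d(A,CHSV)=105/4, d(B,CHSV)=117/4, d(CHSV,E)=61/2, d(CHSV,Q)=55/2
4. join A+E (d=20) ⇒ AE; edges |A|=10, |E|=10
  updated: d(AE,B)=75/2, d(AE,CHSV)=227/8, d(AE,Q)=79/2
5. join CHSV+Q (d=55/2) ⇒ CHQSV; edges |CHSV|=21/4, |Q|=55/4
  updated: d(AE,CHQSV)=153/5, d(B,CHQSV)=157/5
6. join AE+CHQSV (d=153/5) ⇒ ACEHQSV; edges |AE|=53/10, |CHQSV|=31/20
  updated: d(ACEHQSV,B)=232/7
7. join ACEHQSV+B (d=232/7) ⇒ ABCEHQSV; edges |ACEHQSV|=89/70, |B|=116/7
final tree: (((A:10,E:10):53/10,(((C:1,H:1):15/2,(S:3,V:3):11/2):21/4,Q:55/4):31/20):89/70,B:116/7)
total length: 11857/140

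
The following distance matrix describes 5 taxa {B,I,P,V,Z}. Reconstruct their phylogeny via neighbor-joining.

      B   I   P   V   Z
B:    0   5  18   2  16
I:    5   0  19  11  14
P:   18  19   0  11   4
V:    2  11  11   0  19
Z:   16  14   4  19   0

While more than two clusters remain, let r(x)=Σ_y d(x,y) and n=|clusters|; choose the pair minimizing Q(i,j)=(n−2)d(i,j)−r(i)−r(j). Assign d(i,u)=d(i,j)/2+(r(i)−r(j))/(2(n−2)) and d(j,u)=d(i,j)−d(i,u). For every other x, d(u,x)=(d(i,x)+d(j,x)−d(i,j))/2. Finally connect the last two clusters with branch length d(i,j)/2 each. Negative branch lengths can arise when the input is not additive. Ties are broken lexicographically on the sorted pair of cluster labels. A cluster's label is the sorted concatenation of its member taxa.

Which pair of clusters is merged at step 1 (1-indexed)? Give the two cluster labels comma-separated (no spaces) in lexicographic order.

P,Z

iteration 1: select P,Z (d=4, Q=-93); attach at lengths (11/6, 13/6); label the merged cluster PZ
  updated: d(B,PZ)=15, d(I,PZ)=29/2, d(PZ,V)=13
iteration 2: select B,V (d=2, Q=-44); attach at lengths (0, 2); label the merged cluster BV
  updated: d(BV,I)=7, d(BV,PZ)=13
iteration 3: select BV,I (d=7, Q=-69/2); attach at lengths (11/4, 17/4); label the merged cluster BIV
  updated: d(BIV,PZ)=41/4
iteration 4: select BIV,PZ (d=41/4); attach at lengths (41/8, 41/8); label the merged cluster BIPVZ
final tree: (((B:0,V:2):11/4,I:17/4):41/8,(P:11/6,Z:13/6):41/8)
total length: 93/4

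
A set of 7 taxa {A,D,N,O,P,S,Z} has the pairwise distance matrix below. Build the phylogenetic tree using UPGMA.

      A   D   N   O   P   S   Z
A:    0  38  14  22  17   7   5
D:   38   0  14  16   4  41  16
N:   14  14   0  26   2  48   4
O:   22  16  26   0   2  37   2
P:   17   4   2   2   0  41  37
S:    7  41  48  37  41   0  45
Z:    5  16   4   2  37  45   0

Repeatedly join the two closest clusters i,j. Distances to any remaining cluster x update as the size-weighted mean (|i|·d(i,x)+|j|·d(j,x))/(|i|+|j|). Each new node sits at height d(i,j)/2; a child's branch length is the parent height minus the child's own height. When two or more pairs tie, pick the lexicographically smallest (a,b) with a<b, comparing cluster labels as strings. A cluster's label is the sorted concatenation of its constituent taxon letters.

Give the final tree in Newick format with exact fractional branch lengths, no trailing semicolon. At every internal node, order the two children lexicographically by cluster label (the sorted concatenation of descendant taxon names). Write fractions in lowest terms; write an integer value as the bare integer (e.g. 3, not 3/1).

step 1: merge (N,P) at d=2; branch lengths N→1, P→1; new cluster NP
  updated: d(A,NP)=31/2, d(D,NP)=9, d(NP,O)=14, d(NP,S)=89/2, d(NP,Z)=41/2
step 2: merge (O,Z) at d=2; branch lengths O→1, Z→1; new cluster OZ
  updated: d(A,OZ)=27/2, d(D,OZ)=16, d(NP,OZ)=69/4, d(OZ,S)=41
step 3: merge (A,S) at d=7; branch lengths A→7/2, S→7/2; new cluster AS
  updated: d(AS,D)=79/2, d(AS,NP)=30, d(AS,OZ)=109/4
step 4: merge (D,NP) at d=9; branch lengths D→9/2, NP→7/2; new cluster DNP
  updated: d(AS,DNP)=199/6, d(DNP,OZ)=101/6
step 5: merge (DNP,OZ) at d=101/6; branch lengths DNP→47/12, OZ→89/12; new cluster DNOPZ
  updated: d(AS,DNOPZ)=154/5
step 6: merge (AS,DNOPZ) at d=154/5; branch lengths AS→119/10, DNOPZ→419/60; new cluster ADNOPSZ
final tree: ((A:7/2,S:7/2):119/10,((D:9/2,(N:1,P:1):7/2):47/12,(O:1,Z:1):89/12):419/60)
total length: 2953/60

((A:7/2,S:7/2):119/10,((D:9/2,(N:1,P:1):7/2):47/12,(O:1,Z:1):89/12):419/60)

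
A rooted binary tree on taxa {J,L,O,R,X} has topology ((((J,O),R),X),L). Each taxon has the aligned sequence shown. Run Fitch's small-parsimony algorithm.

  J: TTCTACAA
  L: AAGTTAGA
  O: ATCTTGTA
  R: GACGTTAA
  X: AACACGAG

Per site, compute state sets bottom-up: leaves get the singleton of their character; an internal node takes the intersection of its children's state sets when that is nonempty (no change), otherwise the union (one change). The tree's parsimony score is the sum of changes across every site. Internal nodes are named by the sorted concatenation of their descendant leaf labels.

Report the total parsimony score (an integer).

JO@0: {T} ∪ {A} = {A,T} (union, +1)
JOR@0: {A,T} ∪ {G} = {A,G,T} (union, +1)
JORX@0: {A,G,T} ∩ {A} = {A} (intersection, +0)
JLORX@0: {A} ∩ {A} = {A} (intersection, +0)
JO@1: {T} ∩ {T} = {T} (intersection, +0)
JOR@1: {T} ∪ {A} = {A,T} (union, +1)
JORX@1: {A,T} ∩ {A} = {A} (intersection, +0)
JLORX@1: {A} ∩ {A} = {A} (intersection, +0)
JO@2: {C} ∩ {C} = {C} (intersection, +0)
JOR@2: {C} ∩ {C} = {C} (intersection, +0)
JORX@2: {C} ∩ {C} = {C} (intersection, +0)
JLORX@2: {C} ∪ {G} = {C,G} (union, +1)
JO@3: {T} ∩ {T} = {T} (intersection, +0)
JOR@3: {T} ∪ {G} = {G,T} (union, +1)
JORX@3: {G,T} ∪ {A} = {A,G,T} (union, +1)
JLORX@3: {A,G,T} ∩ {T} = {T} (intersection, +0)
JO@4: {A} ∪ {T} = {A,T} (union, +1)
JOR@4: {A,T} ∩ {T} = {T} (intersection, +0)
JORX@4: {T} ∪ {C} = {C,T} (union, +1)
JLORX@4: {C,T} ∩ {T} = {T} (intersection, +0)
JO@5: {C} ∪ {G} = {C,G} (union, +1)
JOR@5: {C,G} ∪ {T} = {C,G,T} (union, +1)
JORX@5: {C,G,T} ∩ {G} = {G} (intersection, +0)
JLORX@5: {G} ∪ {A} = {A,G} (union, +1)
JO@6: {A} ∪ {T} = {A,T} (union, +1)
JOR@6: {A,T} ∩ {A} = {A} (intersection, +0)
JORX@6: {A} ∩ {A} = {A} (intersection, +0)
JLORX@6: {A} ∪ {G} = {A,G} (union, +1)
JO@7: {A} ∩ {A} = {A} (intersection, +0)
JOR@7: {A} ∩ {A} = {A} (intersection, +0)
JORX@7: {A} ∪ {G} = {A,G} (union, +1)
JLORX@7: {A,G} ∩ {A} = {A} (intersection, +0)
per-site changes: [2, 1, 1, 2, 2, 3, 2, 1]; total = 14

14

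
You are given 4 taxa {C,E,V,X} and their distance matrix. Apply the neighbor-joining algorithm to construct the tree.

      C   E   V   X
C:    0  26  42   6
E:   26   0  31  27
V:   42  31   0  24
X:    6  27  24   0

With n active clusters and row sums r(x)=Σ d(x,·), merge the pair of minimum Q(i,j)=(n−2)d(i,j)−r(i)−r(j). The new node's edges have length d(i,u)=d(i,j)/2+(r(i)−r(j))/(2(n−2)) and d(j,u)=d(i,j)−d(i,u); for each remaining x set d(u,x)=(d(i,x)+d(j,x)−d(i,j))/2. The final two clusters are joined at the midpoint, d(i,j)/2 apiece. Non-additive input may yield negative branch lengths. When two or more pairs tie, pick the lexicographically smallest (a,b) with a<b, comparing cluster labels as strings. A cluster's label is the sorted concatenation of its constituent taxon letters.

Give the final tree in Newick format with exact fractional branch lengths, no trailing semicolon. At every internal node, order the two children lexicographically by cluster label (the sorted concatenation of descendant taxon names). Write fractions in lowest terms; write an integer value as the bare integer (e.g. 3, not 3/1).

1. join C+X (d=6, Q=-119) ⇒ CX; edges |C|=29/4, |X|=-5/4
  updated: d(CX,E)=47/2, d(CX,V)=30
2. join CX+E (d=47/2, Q=-169/2) ⇒ CEX; edges |CX|=45/4, |E|=49/4
  updated: d(CEX,V)=75/4
3. join CEX+V (d=75/4) ⇒ CEVX; edges |CEX|=75/8, |V|=75/8
final tree: (((C:29/4,X:-5/4):45/4,E:49/4):75/8,V:75/8)
total length: 193/4

(((C:29/4,X:-5/4):45/4,E:49/4):75/8,V:75/8)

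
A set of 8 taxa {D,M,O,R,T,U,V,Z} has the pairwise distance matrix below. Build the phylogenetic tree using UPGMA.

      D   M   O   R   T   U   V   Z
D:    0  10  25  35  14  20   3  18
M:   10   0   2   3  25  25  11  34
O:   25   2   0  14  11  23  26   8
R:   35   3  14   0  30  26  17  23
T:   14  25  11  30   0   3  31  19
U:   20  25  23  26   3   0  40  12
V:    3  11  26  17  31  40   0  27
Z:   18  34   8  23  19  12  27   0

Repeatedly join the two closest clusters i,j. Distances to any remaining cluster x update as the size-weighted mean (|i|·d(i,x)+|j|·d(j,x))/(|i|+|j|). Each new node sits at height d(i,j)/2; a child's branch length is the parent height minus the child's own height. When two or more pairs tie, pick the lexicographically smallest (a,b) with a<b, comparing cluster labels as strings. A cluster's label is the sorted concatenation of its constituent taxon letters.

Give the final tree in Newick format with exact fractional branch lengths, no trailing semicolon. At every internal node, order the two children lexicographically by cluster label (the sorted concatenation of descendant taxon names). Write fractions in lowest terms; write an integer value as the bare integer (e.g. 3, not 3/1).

(((D:3/2,V:3/2):53/6,((M:1,O:1):13/4,R:17/4):73/12):3/2,((T:3/2,U:3/2):25/4,Z:31/4):49/12)

1. join M+O (d=2) ⇒ MO; edges |M|=1, |O|=1
  updated: d(D,MO)=35/2, d(MO,R)=17/2, d(MO,T)=18, d(MO,U)=24, d(MO,V)=37/2, d(MO,Z)=21
2. join D+V (d=3) ⇒ DV; edges |D|=3/2, |V|=3/2
  updated: d(DV,MO)=18, d(DV,R)=26, d(DV,T)=45/2, d(DV,U)=30, d(DV,Z)=45/2
3. join T+U (d=3) ⇒ TU; edges |T|=3/2, |U|=3/2
  updated: d(DV,TU)=105/4, d(MO,TU)=21, d(R,TU)=28, d(TU,Z)=31/2
4. join MO+R (d=17/2) ⇒ MOR; edges |MO|=13/4, |R|=17/4
  updated: d(DV,MOR)=62/3, d(MOR,TU)=70/3, d(MOR,Z)=65/3
5. join TU+Z (d=31/2) ⇒ TUZ; edges |TU|=25/4, |Z|=31/4
  updated: d(DV,TUZ)=25, d(MOR,TUZ)=205/9
6. join DV+MOR (d=62/3) ⇒ DMORV; edges |DV|=53/6, |MOR|=73/12
  updated: d(DMORV,TUZ)=71/3
7. join DMORV+TUZ (d=71/3) ⇒ DMORTUVZ; edges |DMORV|=3/2, |TUZ|=49/12
final tree: (((D:3/2,V:3/2):53/6,((M:1,O:1):13/4,R:17/4):73/12):3/2,((T:3/2,U:3/2):25/4,Z:31/4):49/12)
total length: 50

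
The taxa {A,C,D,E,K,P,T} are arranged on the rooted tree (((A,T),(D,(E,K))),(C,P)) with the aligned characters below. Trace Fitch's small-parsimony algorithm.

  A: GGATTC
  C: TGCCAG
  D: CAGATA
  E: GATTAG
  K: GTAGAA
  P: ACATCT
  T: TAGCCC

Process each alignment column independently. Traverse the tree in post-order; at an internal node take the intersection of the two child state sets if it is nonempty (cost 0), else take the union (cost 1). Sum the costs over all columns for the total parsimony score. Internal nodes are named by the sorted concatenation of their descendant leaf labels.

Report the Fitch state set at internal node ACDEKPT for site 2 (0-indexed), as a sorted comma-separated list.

site 0, node AT: A={G} ∪ T={T} → {G,T} (+1)
site 0, node EK: E={G} ∩ K={G} → {G} (+0)
site 0, node DEK: D={C} ∪ EK={G} → {C,G} (+1)
site 0, node ADEKT: AT={G,T} ∩ DEK={C,G} → {G} (+0)
site 0, node CP: C={T} ∪ P={A} → {A,T} (+1)
site 0, node ACDEKPT: ADEKT={G} ∪ CP={A,T} → {A,G,T} (+1)
site 1, node AT: A={G} ∪ T={A} → {A,G} (+1)
site 1, node EK: E={A} ∪ K={T} → {A,T} (+1)
site 1, node DEK: D={A} ∩ EK={A,T} → {A} (+0)
site 1, node ADEKT: AT={A,G} ∩ DEK={A} → {A} (+0)
site 1, node CP: C={G} ∪ P={C} → {C,G} (+1)
site 1, node ACDEKPT: ADEKT={A} ∪ CP={C,G} → {A,C,G} (+1)
site 2, node AT: A={A} ∪ T={G} → {A,G} (+1)
site 2, node EK: E={T} ∪ K={A} → {A,T} (+1)
site 2, node DEK: D={G} ∪ EK={A,T} → {A,G,T} (+1)
site 2, node ADEKT: AT={A,G} ∩ DEK={A,G,T} → {A,G} (+0)
site 2, node CP: C={C} ∪ P={A} → {A,C} (+1)
site 2, node ACDEKPT: ADEKT={A,G} ∩ CP={A,C} → {A} (+0)
site 3, node AT: A={T} ∪ T={C} → {C,T} (+1)
site 3, node EK: E={T} ∪ K={G} → {G,T} (+1)
site 3, node DEK: D={A} ∪ EK={G,T} → {A,G,T} (+1)
site 3, node ADEKT: AT={C,T} ∩ DEK={A,G,T} → {T} (+0)
site 3, node CP: C={C} ∪ P={T} → {C,T} (+1)
site 3, node ACDEKPT: ADEKT={T} ∩ CP={C,T} → {T} (+0)
site 4, node AT: A={T} ∪ T={C} → {C,T} (+1)
site 4, node EK: E={A} ∩ K={A} → {A} (+0)
site 4, node DEK: D={T} ∪ EK={A} → {A,T} (+1)
site 4, node ADEKT: AT={C,T} ∩ DEK={A,T} → {T} (+0)
site 4, node CP: C={A} ∪ P={C} → {A,C} (+1)
site 4, node ACDEKPT: ADEKT={T} ∪ CP={A,C} → {A,C,T} (+1)
site 5, node AT: A={C} ∩ T={C} → {C} (+0)
site 5, node EK: E={G} ∪ K={A} → {A,G} (+1)
site 5, node DEK: D={A} ∩ EK={A,G} → {A} (+0)
site 5, node ADEKT: AT={C} ∪ DEK={A} → {A,C} (+1)
site 5, node CP: C={G} ∪ P={T} → {G,T} (+1)
site 5, node ACDEKPT: ADEKT={A,C} ∪ CP={G,T} → {A,C,G,T} (+1)
per-site changes: [4, 4, 4, 4, 4, 4]; total = 24

A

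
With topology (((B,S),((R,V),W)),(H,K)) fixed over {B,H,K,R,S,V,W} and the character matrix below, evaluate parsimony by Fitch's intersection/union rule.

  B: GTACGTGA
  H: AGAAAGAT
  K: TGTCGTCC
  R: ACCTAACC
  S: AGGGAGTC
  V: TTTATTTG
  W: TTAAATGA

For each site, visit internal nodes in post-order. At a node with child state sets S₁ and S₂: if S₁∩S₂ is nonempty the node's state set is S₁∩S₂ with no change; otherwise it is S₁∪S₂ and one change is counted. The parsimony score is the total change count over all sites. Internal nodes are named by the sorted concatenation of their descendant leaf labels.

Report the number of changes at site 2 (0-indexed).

4

site 0, node BS: B={G} ∪ S={A} → {A,G} (+1)
site 0, node RV: R={A} ∪ V={T} → {A,T} (+1)
site 0, node RVW: RV={A,T} ∩ W={T} → {T} (+0)
site 0, node BRSVW: BS={A,G} ∪ RVW={T} → {A,G,T} (+1)
site 0, node HK: H={A} ∪ K={T} → {A,T} (+1)
site 0, node BHKRSVW: BRSVW={A,G,T} ∩ HK={A,T} → {A,T} (+0)
site 1, node BS: B={T} ∪ S={G} → {G,T} (+1)
site 1, node RV: R={C} ∪ V={T} → {C,T} (+1)
site 1, node RVW: RV={C,T} ∩ W={T} → {T} (+0)
site 1, node BRSVW: BS={G,T} ∩ RVW={T} → {T} (+0)
site 1, node HK: H={G} ∩ K={G} → {G} (+0)
site 1, node BHKRSVW: BRSVW={T} ∪ HK={G} → {G,T} (+1)
site 2, node BS: B={A} ∪ S={G} → {A,G} (+1)
site 2, node RV: R={C} ∪ V={T} → {C,T} (+1)
site 2, node RVW: RV={C,T} ∪ W={A} → {A,C,T} (+1)
site 2, node BRSVW: BS={A,G} ∩ RVW={A,C,T} → {A} (+0)
site 2, node HK: H={A} ∪ K={T} → {A,T} (+1)
site 2, node BHKRSVW: BRSVW={A} ∩ HK={A,T} → {A} (+0)
site 3, node BS: B={C} ∪ S={G} → {C,G} (+1)
site 3, node RV: R={T} ∪ V={A} → {A,T} (+1)
site 3, node RVW: RV={A,T} ∩ W={A} → {A} (+0)
site 3, node BRSVW: BS={C,G} ∪ RVW={A} → {A,C,G} (+1)
site 3, node HK: H={A} ∪ K={C} → {A,C} (+1)
site 3, node BHKRSVW: BRSVW={A,C,G} ∩ HK={A,C} → {A,C} (+0)
site 4, node BS: B={G} ∪ S={A} → {A,G} (+1)
site 4, node RV: R={A} ∪ V={T} → {A,T} (+1)
site 4, node RVW: RV={A,T} ∩ W={A} → {A} (+0)
site 4, node BRSVW: BS={A,G} ∩ RVW={A} → {A} (+0)
site 4, node HK: H={A} ∪ K={G} → {A,G} (+1)
site 4, node BHKRSVW: BRSVW={A} ∩ HK={A,G} → {A} (+0)
site 5, node BS: B={T} ∪ S={G} → {G,T} (+1)
site 5, node RV: R={A} ∪ V={T} → {A,T} (+1)
site 5, node RVW: RV={A,T} ∩ W={T} → {T} (+0)
site 5, node BRSVW: BS={G,T} ∩ RVW={T} → {T} (+0)
site 5, node HK: H={G} ∪ K={T} → {G,T} (+1)
site 5, node BHKRSVW: BRSVW={T} ∩ HK={G,T} → {T} (+0)
site 6, node BS: B={G} ∪ S={T} → {G,T} (+1)
site 6, node RV: R={C} ∪ V={T} → {C,T} (+1)
site 6, node RVW: RV={C,T} ∪ W={G} → {C,G,T} (+1)
site 6, node BRSVW: BS={G,T} ∩ RVW={C,G,T} → {G,T} (+0)
site 6, node HK: H={A} ∪ K={C} → {A,C} (+1)
site 6, node BHKRSVW: BRSVW={G,T} ∪ HK={A,C} → {A,C,G,T} (+1)
site 7, node BS: B={A} ∪ S={C} → {A,C} (+1)
site 7, node RV: R={C} ∪ V={G} → {C,G} (+1)
site 7, node RVW: RV={C,G} ∪ W={A} → {A,C,G} (+1)
site 7, node BRSVW: BS={A,C} ∩ RVW={A,C,G} → {A,C} (+0)
site 7, node HK: H={T} ∪ K={C} → {C,T} (+1)
site 7, node BHKRSVW: BRSVW={A,C} ∩ HK={C,T} → {C} (+0)
per-site changes: [4, 3, 4, 4, 3, 3, 5, 4]; total = 30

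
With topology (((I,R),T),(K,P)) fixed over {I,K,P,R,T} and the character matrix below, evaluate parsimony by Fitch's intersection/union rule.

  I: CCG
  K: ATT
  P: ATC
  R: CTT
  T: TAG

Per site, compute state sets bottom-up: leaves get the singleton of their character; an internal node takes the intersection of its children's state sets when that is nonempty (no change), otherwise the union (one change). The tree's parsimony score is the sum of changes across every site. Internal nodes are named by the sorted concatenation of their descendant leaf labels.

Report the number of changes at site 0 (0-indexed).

2

site 0, node IR: I={C} ∩ R={C} → {C} (+0)
site 0, node IRT: IR={C} ∪ T={T} → {C,T} (+1)
site 0, node KP: K={A} ∩ P={A} → {A} (+0)
site 0, node IKPRT: IRT={C,T} ∪ KP={A} → {A,C,T} (+1)
site 1, node IR: I={C} ∪ R={T} → {C,T} (+1)
site 1, node IRT: IR={C,T} ∪ T={A} → {A,C,T} (+1)
site 1, node KP: K={T} ∩ P={T} → {T} (+0)
site 1, node IKPRT: IRT={A,C,T} ∩ KP={T} → {T} (+0)
site 2, node IR: I={G} ∪ R={T} → {G,T} (+1)
site 2, node IRT: IR={G,T} ∩ T={G} → {G} (+0)
site 2, node KP: K={T} ∪ P={C} → {C,T} (+1)
site 2, node IKPRT: IRT={G} ∪ KP={C,T} → {C,G,T} (+1)
per-site changes: [2, 2, 3]; total = 7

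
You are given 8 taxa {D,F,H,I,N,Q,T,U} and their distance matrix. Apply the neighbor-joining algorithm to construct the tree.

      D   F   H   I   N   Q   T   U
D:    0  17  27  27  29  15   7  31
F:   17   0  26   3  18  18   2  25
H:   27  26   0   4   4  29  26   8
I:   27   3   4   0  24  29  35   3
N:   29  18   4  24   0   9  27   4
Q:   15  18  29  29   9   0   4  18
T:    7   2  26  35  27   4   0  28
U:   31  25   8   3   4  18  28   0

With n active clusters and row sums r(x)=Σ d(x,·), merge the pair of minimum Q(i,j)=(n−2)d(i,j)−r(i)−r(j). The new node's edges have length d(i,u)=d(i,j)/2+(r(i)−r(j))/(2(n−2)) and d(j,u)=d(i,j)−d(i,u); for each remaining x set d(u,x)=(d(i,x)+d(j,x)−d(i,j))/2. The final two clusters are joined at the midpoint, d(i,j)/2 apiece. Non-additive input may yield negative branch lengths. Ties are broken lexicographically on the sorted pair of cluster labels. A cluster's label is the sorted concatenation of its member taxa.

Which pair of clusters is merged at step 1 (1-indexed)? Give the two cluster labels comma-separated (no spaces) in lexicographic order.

D,T

1. join D+T (d=7, Q=-240) ⇒ DT; edges |D|=11/2, |T|=3/2
  updated: d(DT,F)=6, d(DT,H)=23, d(DT,I)=55/2, d(DT,N)=49/2, d(DT,Q)=6, d(DT,U)=26
2. join DT+Q (d=6, Q=-192) ⇒ DQT; edges |DT|=17/5, |Q|=13/5
  updated: d(DQT,F)=9, d(DQT,H)=23, d(DQT,I)=101/4, d(DQT,N)=55/4, d(DQT,U)=19
3. join DQT+F (d=9, Q=-135) ⇒ DFQT; edges |DQT|=45/8, |F|=27/8
  updated: d(DFQT,H)=20, d(DFQT,I)=77/8, d(DFQT,N)=91/8, d(DFQT,U)=35/2
4. join DFQT+I (d=77/8, Q=-281/4) ⇒ DFIQT; edges |DFQT|=187/24, |I|=11/6
  updated: d(DFIQT,H)=115/16, d(DFIQT,N)=103/8, d(DFIQT,U)=87/16
5. join DFIQT+U (d=87/16, Q=-513/16) ⇒ DFIQTU; edges |DFIQT|=303/64, |U|=45/64
  updated: d(DFIQTU,H)=39/8, d(DFIQTU,N)=183/32
6. join DFIQTU+H (d=39/8, Q=-467/32) ⇒ DFHIQTU; edges |DFIQTU|=211/64, |H|=101/64
  updated: d(DFHIQTU,N)=155/64
7. join DFHIQTU+N (d=155/64) ⇒ DFHINQTU; edges |DFHIQTU|=155/128, |N|=155/128
final tree: (((((((D:11/2,T:3/2):17/5,Q:13/5):45/8,F:27/8):187/24,I:11/6):303/64,U:45/64):211/64,H:101/64):155/128,N:155/128)
total length: 2839/64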